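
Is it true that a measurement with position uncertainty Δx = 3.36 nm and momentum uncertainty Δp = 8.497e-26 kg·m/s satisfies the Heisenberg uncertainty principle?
Yes, it satisfies the uncertainty principle.

Calculate the product ΔxΔp:
ΔxΔp = (3.360e-09 m) × (8.497e-26 kg·m/s)
ΔxΔp = 2.855e-34 J·s

Compare to the minimum allowed value ℏ/2:
ℏ/2 = 5.273e-35 J·s

Since ΔxΔp = 2.855e-34 J·s ≥ 5.273e-35 J·s = ℏ/2,
the measurement satisfies the uncertainty principle.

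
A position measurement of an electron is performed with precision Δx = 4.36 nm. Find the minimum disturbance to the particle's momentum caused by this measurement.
1.209 × 10^-26 kg·m/s

The uncertainty principle implies that measuring position disturbs momentum:
ΔxΔp ≥ ℏ/2

When we measure position with precision Δx, we necessarily introduce a momentum uncertainty:
Δp ≥ ℏ/(2Δx)
Δp_min = (1.055e-34 J·s) / (2 × 4.360e-09 m)
Δp_min = 1.209e-26 kg·m/s

The more precisely we measure position, the greater the momentum disturbance.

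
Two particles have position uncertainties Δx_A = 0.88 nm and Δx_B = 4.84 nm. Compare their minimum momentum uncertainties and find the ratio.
Particle A has the larger minimum momentum uncertainty, by a factor of 5.50.

For each particle, the minimum momentum uncertainty is Δp_min = ℏ/(2Δx):

Particle A: Δp_A = ℏ/(2×8.800e-10 m) = 5.992e-26 kg·m/s
Particle B: Δp_B = ℏ/(2×4.840e-09 m) = 1.089e-26 kg·m/s

Ratio: Δp_A/Δp_B = 5.50

Since Δp_min ∝ 1/Δx, the particle with smaller position uncertainty (A) has larger momentum uncertainty.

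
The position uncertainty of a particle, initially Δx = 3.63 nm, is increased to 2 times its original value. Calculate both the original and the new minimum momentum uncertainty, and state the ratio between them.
Original Δp_min = 1.453 × 10^-26 kg·m/s; new Δp'_min = 7.263 × 10^-27 kg·m/s; ratio Δp'_min/Δp_min = 1/2.

From the uncertainty principle ΔxΔp ≥ ℏ/2, the minimum momentum uncertainty is Δp_min = ℏ/(2Δx).

Original (Δx = 3.63 nm = 3.630e-09 m):
Δp_min = (1.055e-34 J·s)/(2 × 3.630e-09 m) = 1.453e-26 kg·m/s

When Δx → 2Δx:
Δp'_min = ℏ/(2 × 2Δx) = (1/2) × ℏ/(2Δx) = (1/2) × Δp_min
Δp'_min = 1/2 × 1.453e-26 kg·m/s = 7.263e-27 kg·m/s

Since Δp_min ∝ 1/Δx, when Δx is increased to 2 times its original value, Δp_min decreases to 1/2 of its original value.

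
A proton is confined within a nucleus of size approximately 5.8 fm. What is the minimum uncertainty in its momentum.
9.091 × 10^-21 kg·m/s

Using the Heisenberg uncertainty principle:
ΔxΔp ≥ ℏ/2

With Δx ≈ L = 5.800e-15 m (the confinement size):
Δp_min = ℏ/(2Δx)
Δp_min = (1.055e-34 J·s) / (2 × 5.800e-15 m)
Δp_min = 9.091e-21 kg·m/s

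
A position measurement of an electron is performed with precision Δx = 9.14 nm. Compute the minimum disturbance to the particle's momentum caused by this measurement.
5.769 × 10^-27 kg·m/s

The uncertainty principle implies that measuring position disturbs momentum:
ΔxΔp ≥ ℏ/2

When we measure position with precision Δx, we necessarily introduce a momentum uncertainty:
Δp ≥ ℏ/(2Δx)
Δp_min = (1.055e-34 J·s) / (2 × 9.140e-09 m)
Δp_min = 5.769e-27 kg·m/s

The more precisely we measure position, the greater the momentum disturbance.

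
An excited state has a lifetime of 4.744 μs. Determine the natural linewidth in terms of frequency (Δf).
16.774 kHz

Using the energy-time uncertainty principle and E = hf:
ΔEΔt ≥ ℏ/2
hΔf·Δt ≥ ℏ/2

The minimum frequency uncertainty is:
Δf = ℏ/(2hτ) = 1/(4πτ)
Δf = 1/(4π × 4.744e-06 s)
Δf = 1.677e+04 Hz = 16.774 kHz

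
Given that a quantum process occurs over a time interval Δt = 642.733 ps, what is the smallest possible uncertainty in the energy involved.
512.042 neV

Using the energy-time uncertainty principle:
ΔEΔt ≥ ℏ/2

The minimum uncertainty in energy is:
ΔE_min = ℏ/(2Δt)
ΔE_min = (1.055e-34 J·s) / (2 × 6.427e-10 s)
ΔE_min = 8.204e-26 J = 512.042 neV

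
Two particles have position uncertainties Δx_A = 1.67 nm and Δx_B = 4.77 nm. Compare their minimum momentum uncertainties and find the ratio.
Particle A has the larger minimum momentum uncertainty, by a factor of 2.86.

For each particle, the minimum momentum uncertainty is Δp_min = ℏ/(2Δx):

Particle A: Δp_A = ℏ/(2×1.670e-09 m) = 3.157e-26 kg·m/s
Particle B: Δp_B = ℏ/(2×4.770e-09 m) = 1.105e-26 kg·m/s

Ratio: Δp_A/Δp_B = 2.86

Since Δp_min ∝ 1/Δx, the particle with smaller position uncertainty (A) has larger momentum uncertainty.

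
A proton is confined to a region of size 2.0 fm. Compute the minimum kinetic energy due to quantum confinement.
1.297 MeV

Using the uncertainty principle:

1. Position uncertainty: Δx ≈ 2.000e-15 m
2. Minimum momentum uncertainty: Δp = ℏ/(2Δx) = 2.636e-20 kg·m/s
3. Minimum kinetic energy:
   KE = (Δp)²/(2m) = (2.636e-20)²/(2 × 1.673e-27 kg)
   KE = 2.078e-13 J = 1.297 MeV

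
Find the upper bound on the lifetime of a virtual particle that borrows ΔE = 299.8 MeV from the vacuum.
1.098 ys

Using the energy-time uncertainty principle:
ΔEΔt ≥ ℏ/2

For a virtual particle borrowing energy ΔE, the maximum lifetime is:
Δt_max = ℏ/(2ΔE)

Converting energy:
ΔE = 299.8 MeV = 4.803e-11 J

Δt_max = (1.055e-34 J·s) / (2 × 4.803e-11 J)
Δt_max = 1.098e-24 s = 1.098 ys

Virtual particles with higher borrowed energy exist for shorter times.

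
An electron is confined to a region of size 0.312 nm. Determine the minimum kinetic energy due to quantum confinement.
97.848 meV

Using the uncertainty principle:

1. Position uncertainty: Δx ≈ 3.120e-10 m
2. Minimum momentum uncertainty: Δp = ℏ/(2Δx) = 1.690e-25 kg·m/s
3. Minimum kinetic energy:
   KE = (Δp)²/(2m) = (1.690e-25)²/(2 × 9.109e-31 kg)
   KE = 1.568e-20 J = 97.848 meV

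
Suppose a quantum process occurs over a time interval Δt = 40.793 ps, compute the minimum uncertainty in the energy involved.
8.068 μeV

Using the energy-time uncertainty principle:
ΔEΔt ≥ ℏ/2

The minimum uncertainty in energy is:
ΔE_min = ℏ/(2Δt)
ΔE_min = (1.055e-34 J·s) / (2 × 4.079e-11 s)
ΔE_min = 1.293e-24 J = 8.068 μeV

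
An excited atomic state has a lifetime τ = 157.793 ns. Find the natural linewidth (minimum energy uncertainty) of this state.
2.086 neV

Using the energy-time uncertainty principle:
ΔEΔt ≥ ℏ/2

The lifetime τ represents the time uncertainty Δt.
The natural linewidth (minimum energy uncertainty) is:

ΔE = ℏ/(2τ)
ΔE = (1.055e-34 J·s) / (2 × 1.578e-07 s)
ΔE = 3.342e-28 J = 2.086 neV

This natural linewidth limits the precision of spectroscopic measurements.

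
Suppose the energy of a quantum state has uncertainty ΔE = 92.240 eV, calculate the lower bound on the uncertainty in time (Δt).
3.568 as

Using the energy-time uncertainty principle:
ΔEΔt ≥ ℏ/2

The minimum uncertainty in time is:
Δt_min = ℏ/(2ΔE)
Δt_min = (1.055e-34 J·s) / (2 × 1.478e-17 J)
Δt_min = 3.568e-18 s = 3.568 as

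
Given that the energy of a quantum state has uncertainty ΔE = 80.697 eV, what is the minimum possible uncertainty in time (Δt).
4.078 as

Using the energy-time uncertainty principle:
ΔEΔt ≥ ℏ/2

The minimum uncertainty in time is:
Δt_min = ℏ/(2ΔE)
Δt_min = (1.055e-34 J·s) / (2 × 1.293e-17 J)
Δt_min = 4.078e-18 s = 4.078 as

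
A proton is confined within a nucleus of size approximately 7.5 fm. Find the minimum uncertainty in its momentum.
7.030 × 10^-21 kg·m/s

Using the Heisenberg uncertainty principle:
ΔxΔp ≥ ℏ/2

With Δx ≈ L = 7.500e-15 m (the confinement size):
Δp_min = ℏ/(2Δx)
Δp_min = (1.055e-34 J·s) / (2 × 7.500e-15 m)
Δp_min = 7.030e-21 kg·m/s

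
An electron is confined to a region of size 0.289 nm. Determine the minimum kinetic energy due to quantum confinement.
114.043 meV

Using the uncertainty principle:

1. Position uncertainty: Δx ≈ 2.890e-10 m
2. Minimum momentum uncertainty: Δp = ℏ/(2Δx) = 1.825e-25 kg·m/s
3. Minimum kinetic energy:
   KE = (Δp)²/(2m) = (1.825e-25)²/(2 × 9.109e-31 kg)
   KE = 1.827e-20 J = 114.043 meV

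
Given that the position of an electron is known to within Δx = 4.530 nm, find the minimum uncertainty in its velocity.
12.778 km/s

Using the Heisenberg uncertainty principle and Δp = mΔv:
ΔxΔp ≥ ℏ/2
Δx(mΔv) ≥ ℏ/2

The minimum uncertainty in velocity is:
Δv_min = ℏ/(2mΔx)
Δv_min = (1.055e-34 J·s) / (2 × 9.109e-31 kg × 4.530e-09 m)
Δv_min = 1.278e+04 m/s = 12.778 km/s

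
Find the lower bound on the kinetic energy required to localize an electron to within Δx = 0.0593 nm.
2.709 eV

Localizing a particle requires giving it sufficient momentum uncertainty:

1. From uncertainty principle: Δp ≥ ℏ/(2Δx)
   Δp_min = (1.055e-34 J·s) / (2 × 5.930e-11 m)
   Δp_min = 8.892e-25 kg·m/s

2. This momentum uncertainty corresponds to kinetic energy:
   KE ≈ (Δp)²/(2m) = (8.892e-25)²/(2 × 9.109e-31 kg)
   KE = 4.340e-19 J = 2.709 eV

Tighter localization requires more energy.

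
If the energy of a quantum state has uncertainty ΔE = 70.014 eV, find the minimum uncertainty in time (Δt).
4.701 as

Using the energy-time uncertainty principle:
ΔEΔt ≥ ℏ/2

The minimum uncertainty in time is:
Δt_min = ℏ/(2ΔE)
Δt_min = (1.055e-34 J·s) / (2 × 1.122e-17 J)
Δt_min = 4.701e-18 s = 4.701 as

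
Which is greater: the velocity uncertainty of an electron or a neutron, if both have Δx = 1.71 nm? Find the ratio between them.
The electron has the larger minimum velocity uncertainty, by a ratio of 1838.7.

For both particles, Δp_min = ℏ/(2Δx) = 3.084e-26 kg·m/s (same for both).

The velocity uncertainty is Δv = Δp/m:
- electron: Δv = 3.084e-26 / 9.109e-31 = 3.385e+04 m/s = 33.850 km/s
- neutron: Δv = 3.084e-26 / 1.675e-27 = 1.841e+01 m/s = 18.410 m/s

Ratio: 3.385e+04 / 1.841e+01 = 1838.7

The lighter particle has larger velocity uncertainty because Δv ∝ 1/m.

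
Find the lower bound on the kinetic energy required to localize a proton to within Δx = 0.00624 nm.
133.225 meV

Localizing a particle requires giving it sufficient momentum uncertainty:

1. From uncertainty principle: Δp ≥ ℏ/(2Δx)
   Δp_min = (1.055e-34 J·s) / (2 × 6.240e-12 m)
   Δp_min = 8.450e-24 kg·m/s

2. This momentum uncertainty corresponds to kinetic energy:
   KE ≈ (Δp)²/(2m) = (8.450e-24)²/(2 × 1.673e-27 kg)
   KE = 2.134e-20 J = 133.225 meV

Tighter localization requires more energy.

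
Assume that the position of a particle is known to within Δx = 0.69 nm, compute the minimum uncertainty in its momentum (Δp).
7.642 × 10^-26 kg·m/s

Using the Heisenberg uncertainty principle:
ΔxΔp ≥ ℏ/2

The minimum uncertainty in momentum is:
Δp_min = ℏ/(2Δx)
Δp_min = (1.055e-34 J·s) / (2 × 6.900e-10 m)
Δp_min = 7.642e-26 kg·m/s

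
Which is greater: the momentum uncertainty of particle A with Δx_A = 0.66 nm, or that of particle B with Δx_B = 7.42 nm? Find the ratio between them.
Particle A has the larger minimum momentum uncertainty, by a factor of 11.24.

For each particle, the minimum momentum uncertainty is Δp_min = ℏ/(2Δx):

Particle A: Δp_A = ℏ/(2×6.600e-10 m) = 7.989e-26 kg·m/s
Particle B: Δp_B = ℏ/(2×7.420e-09 m) = 7.106e-27 kg·m/s

Ratio: Δp_A/Δp_B = 11.24

Since Δp_min ∝ 1/Δx, the particle with smaller position uncertainty (A) has larger momentum uncertainty.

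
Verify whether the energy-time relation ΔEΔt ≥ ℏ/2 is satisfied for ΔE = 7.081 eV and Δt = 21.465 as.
No, it violates the uncertainty relation.

Calculate the product ΔEΔt:
ΔE = 7.081 eV = 1.135e-18 J
ΔEΔt = (1.135e-18 J) × (2.147e-17 s)
ΔEΔt = 2.435e-35 J·s

Compare to the minimum allowed value ℏ/2:
ℏ/2 = 5.273e-35 J·s

Since ΔEΔt = 2.435e-35 J·s < 5.273e-35 J·s = ℏ/2,
this violates the uncertainty relation.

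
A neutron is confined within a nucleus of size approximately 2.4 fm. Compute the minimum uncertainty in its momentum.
2.197 × 10^-20 kg·m/s

Using the Heisenberg uncertainty principle:
ΔxΔp ≥ ℏ/2

With Δx ≈ L = 2.400e-15 m (the confinement size):
Δp_min = ℏ/(2Δx)
Δp_min = (1.055e-34 J·s) / (2 × 2.400e-15 m)
Δp_min = 2.197e-20 kg·m/s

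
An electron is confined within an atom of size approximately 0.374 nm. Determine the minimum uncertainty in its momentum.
1.410 × 10^-25 kg·m/s

Using the Heisenberg uncertainty principle:
ΔxΔp ≥ ℏ/2

With Δx ≈ L = 3.740e-10 m (the confinement size):
Δp_min = ℏ/(2Δx)
Δp_min = (1.055e-34 J·s) / (2 × 3.740e-10 m)
Δp_min = 1.410e-25 kg·m/s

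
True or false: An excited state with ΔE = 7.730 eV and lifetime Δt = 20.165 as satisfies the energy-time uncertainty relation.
No, it violates the uncertainty relation.

Calculate the product ΔEΔt:
ΔE = 7.730 eV = 1.238e-18 J
ΔEΔt = (1.238e-18 J) × (2.017e-17 s)
ΔEΔt = 2.497e-35 J·s

Compare to the minimum allowed value ℏ/2:
ℏ/2 = 5.273e-35 J·s

Since ΔEΔt = 2.497e-35 J·s < 5.273e-35 J·s = ℏ/2,
this violates the uncertainty relation.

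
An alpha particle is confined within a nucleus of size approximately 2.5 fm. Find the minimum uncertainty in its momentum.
2.109 × 10^-20 kg·m/s

Using the Heisenberg uncertainty principle:
ΔxΔp ≥ ℏ/2

With Δx ≈ L = 2.500e-15 m (the confinement size):
Δp_min = ℏ/(2Δx)
Δp_min = (1.055e-34 J·s) / (2 × 2.500e-15 m)
Δp_min = 2.109e-20 kg·m/s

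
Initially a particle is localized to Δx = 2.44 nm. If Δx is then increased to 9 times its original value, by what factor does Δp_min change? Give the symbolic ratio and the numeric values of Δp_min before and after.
Original Δp_min = 2.161 × 10^-26 kg·m/s; new Δp'_min = 2.401 × 10^-27 kg·m/s; ratio Δp'_min/Δp_min = 1/9.

From the uncertainty principle ΔxΔp ≥ ℏ/2, the minimum momentum uncertainty is Δp_min = ℏ/(2Δx).

Original (Δx = 2.44 nm = 2.440e-09 m):
Δp_min = (1.055e-34 J·s)/(2 × 2.440e-09 m) = 2.161e-26 kg·m/s

When Δx → 9Δx:
Δp'_min = ℏ/(2 × 9Δx) = (1/9) × ℏ/(2Δx) = (1/9) × Δp_min
Δp'_min = 1/9 × 2.161e-26 kg·m/s = 2.401e-27 kg·m/s

Since Δp_min ∝ 1/Δx, when Δx is increased to 9 times its original value, Δp_min decreases to 1/9 of its original value.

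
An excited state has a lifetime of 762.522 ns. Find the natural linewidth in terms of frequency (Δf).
104.361 kHz

Using the energy-time uncertainty principle and E = hf:
ΔEΔt ≥ ℏ/2
hΔf·Δt ≥ ℏ/2

The minimum frequency uncertainty is:
Δf = ℏ/(2hτ) = 1/(4πτ)
Δf = 1/(4π × 7.625e-07 s)
Δf = 1.044e+05 Hz = 104.361 kHz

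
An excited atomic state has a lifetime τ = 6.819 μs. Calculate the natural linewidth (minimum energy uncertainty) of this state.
48.263 peV

Using the energy-time uncertainty principle:
ΔEΔt ≥ ℏ/2

The lifetime τ represents the time uncertainty Δt.
The natural linewidth (minimum energy uncertainty) is:

ΔE = ℏ/(2τ)
ΔE = (1.055e-34 J·s) / (2 × 6.819e-06 s)
ΔE = 7.733e-30 J = 48.263 peV

This natural linewidth limits the precision of spectroscopic measurements.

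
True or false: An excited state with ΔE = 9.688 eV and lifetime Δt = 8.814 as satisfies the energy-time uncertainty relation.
No, it violates the uncertainty relation.

Calculate the product ΔEΔt:
ΔE = 9.688 eV = 1.552e-18 J
ΔEΔt = (1.552e-18 J) × (8.814e-18 s)
ΔEΔt = 1.368e-35 J·s

Compare to the minimum allowed value ℏ/2:
ℏ/2 = 5.273e-35 J·s

Since ΔEΔt = 1.368e-35 J·s < 5.273e-35 J·s = ℏ/2,
this violates the uncertainty relation.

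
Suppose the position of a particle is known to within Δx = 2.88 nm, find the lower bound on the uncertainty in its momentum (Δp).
1.831 × 10^-26 kg·m/s

Using the Heisenberg uncertainty principle:
ΔxΔp ≥ ℏ/2

The minimum uncertainty in momentum is:
Δp_min = ℏ/(2Δx)
Δp_min = (1.055e-34 J·s) / (2 × 2.880e-09 m)
Δp_min = 1.831e-26 kg·m/s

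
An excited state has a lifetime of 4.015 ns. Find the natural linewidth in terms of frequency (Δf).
19.820 MHz

Using the energy-time uncertainty principle and E = hf:
ΔEΔt ≥ ℏ/2
hΔf·Δt ≥ ℏ/2

The minimum frequency uncertainty is:
Δf = ℏ/(2hτ) = 1/(4πτ)
Δf = 1/(4π × 4.015e-09 s)
Δf = 1.982e+07 Hz = 19.820 MHz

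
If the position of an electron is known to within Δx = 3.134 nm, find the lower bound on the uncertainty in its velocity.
18.470 km/s

Using the Heisenberg uncertainty principle and Δp = mΔv:
ΔxΔp ≥ ℏ/2
Δx(mΔv) ≥ ℏ/2

The minimum uncertainty in velocity is:
Δv_min = ℏ/(2mΔx)
Δv_min = (1.055e-34 J·s) / (2 × 9.109e-31 kg × 3.134e-09 m)
Δv_min = 1.847e+04 m/s = 18.470 km/s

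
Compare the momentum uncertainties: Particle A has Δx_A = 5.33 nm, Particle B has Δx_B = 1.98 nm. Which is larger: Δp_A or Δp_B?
Particle B has the larger minimum momentum uncertainty, by a factor of 2.69.

For each particle, the minimum momentum uncertainty is Δp_min = ℏ/(2Δx):

Particle A: Δp_A = ℏ/(2×5.330e-09 m) = 9.893e-27 kg·m/s
Particle B: Δp_B = ℏ/(2×1.980e-09 m) = 2.663e-26 kg·m/s

Ratio: Δp_B/Δp_A = 2.69

Since Δp_min ∝ 1/Δx, the particle with smaller position uncertainty (B) has larger momentum uncertainty.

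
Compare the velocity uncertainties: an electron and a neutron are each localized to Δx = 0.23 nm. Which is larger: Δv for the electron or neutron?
The electron has the larger minimum velocity uncertainty, by a ratio of 1838.7.

For both particles, Δp_min = ℏ/(2Δx) = 2.293e-25 kg·m/s (same for both).

The velocity uncertainty is Δv = Δp/m:
- electron: Δv = 2.293e-25 / 9.109e-31 = 2.517e+05 m/s = 251.669 km/s
- neutron: Δv = 2.293e-25 / 1.675e-27 = 1.369e+02 m/s = 136.874 m/s

Ratio: 2.517e+05 / 1.369e+02 = 1838.7

The lighter particle has larger velocity uncertainty because Δv ∝ 1/m.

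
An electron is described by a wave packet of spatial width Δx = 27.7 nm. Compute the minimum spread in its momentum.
1.904 × 10^-27 kg·m/s

For a wave packet, the spatial width Δx and momentum spread Δp are related by the uncertainty principle:
ΔxΔp ≥ ℏ/2

The minimum momentum spread is:
Δp_min = ℏ/(2Δx)
Δp_min = (1.055e-34 J·s) / (2 × 2.770e-08 m)
Δp_min = 1.904e-27 kg·m/s

A wave packet cannot have both a well-defined position and well-defined momentum.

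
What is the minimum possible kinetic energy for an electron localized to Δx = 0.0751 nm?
1.689 eV

Localizing a particle requires giving it sufficient momentum uncertainty:

1. From uncertainty principle: Δp ≥ ℏ/(2Δx)
   Δp_min = (1.055e-34 J·s) / (2 × 7.510e-11 m)
   Δp_min = 7.021e-25 kg·m/s

2. This momentum uncertainty corresponds to kinetic energy:
   KE ≈ (Δp)²/(2m) = (7.021e-25)²/(2 × 9.109e-31 kg)
   KE = 2.706e-19 J = 1.689 eV

Tighter localization requires more energy.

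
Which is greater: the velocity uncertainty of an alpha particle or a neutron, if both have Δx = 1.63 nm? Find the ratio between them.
The neutron has the larger minimum velocity uncertainty, by a ratio of 4.0.

For both particles, Δp_min = ℏ/(2Δx) = 3.235e-26 kg·m/s (same for both).

The velocity uncertainty is Δv = Δp/m:
- alpha particle: Δv = 3.235e-26 / 6.645e-27 = 4.868e+00 m/s = 4.868 m/s
- neutron: Δv = 3.235e-26 / 1.675e-27 = 1.931e+01 m/s = 19.314 m/s

Ratio: 1.931e+01 / 4.868e+00 = 4.0

The lighter particle has larger velocity uncertainty because Δv ∝ 1/m.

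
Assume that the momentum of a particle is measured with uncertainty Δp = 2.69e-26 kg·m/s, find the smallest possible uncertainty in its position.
1.960 nm

Using the Heisenberg uncertainty principle:
ΔxΔp ≥ ℏ/2

The minimum uncertainty in position is:
Δx_min = ℏ/(2Δp)
Δx_min = (1.055e-34 J·s) / (2 × 2.690e-26 kg·m/s)
Δx_min = 1.960e-09 m = 1.960 nm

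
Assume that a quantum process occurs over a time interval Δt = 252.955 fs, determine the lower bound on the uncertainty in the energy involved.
1.301 meV

Using the energy-time uncertainty principle:
ΔEΔt ≥ ℏ/2

The minimum uncertainty in energy is:
ΔE_min = ℏ/(2Δt)
ΔE_min = (1.055e-34 J·s) / (2 × 2.530e-13 s)
ΔE_min = 2.085e-22 J = 1.301 meV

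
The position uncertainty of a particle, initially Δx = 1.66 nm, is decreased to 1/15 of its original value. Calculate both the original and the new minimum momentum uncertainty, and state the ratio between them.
Original Δp_min = 3.176 × 10^-26 kg·m/s; new Δp'_min = 4.765 × 10^-25 kg·m/s; ratio Δp'_min/Δp_min = 15.

From the uncertainty principle ΔxΔp ≥ ℏ/2, the minimum momentum uncertainty is Δp_min = ℏ/(2Δx).

Original (Δx = 1.66 nm = 1.660e-09 m):
Δp_min = (1.055e-34 J·s)/(2 × 1.660e-09 m) = 3.176e-26 kg·m/s

When Δx → (1/15)Δx:
Δp'_min = ℏ/(2 × (1/15)Δx) = 15 × ℏ/(2Δx) = 15 × Δp_min
Δp'_min = 15 × 3.176e-26 kg·m/s = 4.765e-25 kg·m/s

Since Δp_min ∝ 1/Δx, when Δx is decreased to 1/15 of its original value, Δp_min increases to 15 times its original value.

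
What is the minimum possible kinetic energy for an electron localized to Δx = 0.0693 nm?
1.983 eV

Localizing a particle requires giving it sufficient momentum uncertainty:

1. From uncertainty principle: Δp ≥ ℏ/(2Δx)
   Δp_min = (1.055e-34 J·s) / (2 × 6.930e-11 m)
   Δp_min = 7.609e-25 kg·m/s

2. This momentum uncertainty corresponds to kinetic energy:
   KE ≈ (Δp)²/(2m) = (7.609e-25)²/(2 × 9.109e-31 kg)
   KE = 3.178e-19 J = 1.983 eV

Tighter localization requires more energy.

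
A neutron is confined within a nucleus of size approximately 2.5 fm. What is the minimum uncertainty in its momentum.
2.109 × 10^-20 kg·m/s

Using the Heisenberg uncertainty principle:
ΔxΔp ≥ ℏ/2

With Δx ≈ L = 2.500e-15 m (the confinement size):
Δp_min = ℏ/(2Δx)
Δp_min = (1.055e-34 J·s) / (2 × 2.500e-15 m)
Δp_min = 2.109e-20 kg·m/s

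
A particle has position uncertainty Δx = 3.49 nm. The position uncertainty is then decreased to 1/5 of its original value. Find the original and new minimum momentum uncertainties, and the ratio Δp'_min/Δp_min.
Original Δp_min = 1.511 × 10^-26 kg·m/s; new Δp'_min = 7.554 × 10^-26 kg·m/s; ratio Δp'_min/Δp_min = 5.

From the uncertainty principle ΔxΔp ≥ ℏ/2, the minimum momentum uncertainty is Δp_min = ℏ/(2Δx).

Original (Δx = 3.49 nm = 3.490e-09 m):
Δp_min = (1.055e-34 J·s)/(2 × 3.490e-09 m) = 1.511e-26 kg·m/s

When Δx → (1/5)Δx:
Δp'_min = ℏ/(2 × (1/5)Δx) = 5 × ℏ/(2Δx) = 5 × Δp_min
Δp'_min = 5 × 1.511e-26 kg·m/s = 7.554e-26 kg·m/s

Since Δp_min ∝ 1/Δx, when Δx is decreased to 1/5 of its original value, Δp_min increases to 5 times its original value.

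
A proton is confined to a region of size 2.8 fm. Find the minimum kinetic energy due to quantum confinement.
661.665 keV

Using the uncertainty principle:

1. Position uncertainty: Δx ≈ 2.800e-15 m
2. Minimum momentum uncertainty: Δp = ℏ/(2Δx) = 1.883e-20 kg·m/s
3. Minimum kinetic energy:
   KE = (Δp)²/(2m) = (1.883e-20)²/(2 × 1.673e-27 kg)
   KE = 1.060e-13 J = 661.665 keV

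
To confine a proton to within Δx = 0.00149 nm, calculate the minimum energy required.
2.337 eV

Localizing a particle requires giving it sufficient momentum uncertainty:

1. From uncertainty principle: Δp ≥ ℏ/(2Δx)
   Δp_min = (1.055e-34 J·s) / (2 × 1.490e-12 m)
   Δp_min = 3.539e-23 kg·m/s

2. This momentum uncertainty corresponds to kinetic energy:
   KE ≈ (Δp)²/(2m) = (3.539e-23)²/(2 × 1.673e-27 kg)
   KE = 3.744e-19 J = 2.337 eV

Tighter localization requires more energy.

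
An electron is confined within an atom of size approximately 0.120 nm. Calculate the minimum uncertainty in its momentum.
4.394 × 10^-25 kg·m/s

Using the Heisenberg uncertainty principle:
ΔxΔp ≥ ℏ/2

With Δx ≈ L = 1.200e-10 m (the confinement size):
Δp_min = ℏ/(2Δx)
Δp_min = (1.055e-34 J·s) / (2 × 1.200e-10 m)
Δp_min = 4.394e-25 kg·m/s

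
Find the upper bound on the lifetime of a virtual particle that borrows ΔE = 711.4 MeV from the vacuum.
4.626 × 10^-25 s

Using the energy-time uncertainty principle:
ΔEΔt ≥ ℏ/2

For a virtual particle borrowing energy ΔE, the maximum lifetime is:
Δt_max = ℏ/(2ΔE)

Converting energy:
ΔE = 711.4 MeV = 1.140e-10 J

Δt_max = (1.055e-34 J·s) / (2 × 1.140e-10 J)
Δt_max = 4.626e-25 s = 4.626 × 10^-25 s

Virtual particles with higher borrowed energy exist for shorter times.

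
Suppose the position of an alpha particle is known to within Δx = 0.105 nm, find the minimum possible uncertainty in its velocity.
75.576 m/s

Using the Heisenberg uncertainty principle and Δp = mΔv:
ΔxΔp ≥ ℏ/2
Δx(mΔv) ≥ ℏ/2

The minimum uncertainty in velocity is:
Δv_min = ℏ/(2mΔx)
Δv_min = (1.055e-34 J·s) / (2 × 6.645e-27 kg × 1.050e-10 m)
Δv_min = 7.558e+01 m/s = 75.576 m/s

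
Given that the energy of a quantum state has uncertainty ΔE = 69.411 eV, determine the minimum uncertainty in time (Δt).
4.741 as

Using the energy-time uncertainty principle:
ΔEΔt ≥ ℏ/2

The minimum uncertainty in time is:
Δt_min = ℏ/(2ΔE)
Δt_min = (1.055e-34 J·s) / (2 × 1.112e-17 J)
Δt_min = 4.741e-18 s = 4.741 as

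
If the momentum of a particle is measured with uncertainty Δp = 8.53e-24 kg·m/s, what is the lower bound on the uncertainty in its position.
6.182 pm

Using the Heisenberg uncertainty principle:
ΔxΔp ≥ ℏ/2

The minimum uncertainty in position is:
Δx_min = ℏ/(2Δp)
Δx_min = (1.055e-34 J·s) / (2 × 8.530e-24 kg·m/s)
Δx_min = 6.182e-12 m = 6.182 pm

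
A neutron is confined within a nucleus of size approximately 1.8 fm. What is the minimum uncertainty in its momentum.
2.929 × 10^-20 kg·m/s

Using the Heisenberg uncertainty principle:
ΔxΔp ≥ ℏ/2

With Δx ≈ L = 1.800e-15 m (the confinement size):
Δp_min = ℏ/(2Δx)
Δp_min = (1.055e-34 J·s) / (2 × 1.800e-15 m)
Δp_min = 2.929e-20 kg·m/s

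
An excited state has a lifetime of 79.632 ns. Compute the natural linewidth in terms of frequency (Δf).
999.315 kHz

Using the energy-time uncertainty principle and E = hf:
ΔEΔt ≥ ℏ/2
hΔf·Δt ≥ ℏ/2

The minimum frequency uncertainty is:
Δf = ℏ/(2hτ) = 1/(4πτ)
Δf = 1/(4π × 7.963e-08 s)
Δf = 9.993e+05 Hz = 999.315 kHz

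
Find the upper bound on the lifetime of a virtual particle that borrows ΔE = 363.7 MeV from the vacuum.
9.049 × 10^-25 s

Using the energy-time uncertainty principle:
ΔEΔt ≥ ℏ/2

For a virtual particle borrowing energy ΔE, the maximum lifetime is:
Δt_max = ℏ/(2ΔE)

Converting energy:
ΔE = 363.7 MeV = 5.827e-11 J

Δt_max = (1.055e-34 J·s) / (2 × 5.827e-11 J)
Δt_max = 9.049e-25 s = 9.049 × 10^-25 s

Virtual particles with higher borrowed energy exist for shorter times.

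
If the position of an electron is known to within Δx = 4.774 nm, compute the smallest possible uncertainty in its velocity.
12.125 km/s

Using the Heisenberg uncertainty principle and Δp = mΔv:
ΔxΔp ≥ ℏ/2
Δx(mΔv) ≥ ℏ/2

The minimum uncertainty in velocity is:
Δv_min = ℏ/(2mΔx)
Δv_min = (1.055e-34 J·s) / (2 × 9.109e-31 kg × 4.774e-09 m)
Δv_min = 1.212e+04 m/s = 12.125 km/s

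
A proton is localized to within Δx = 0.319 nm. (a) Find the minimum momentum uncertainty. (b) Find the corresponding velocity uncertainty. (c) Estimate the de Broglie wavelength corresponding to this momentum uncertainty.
(a) Δp_min = 1.653 × 10^-25 kg·m/s
(b) Δv_min = 98.823 m/s
(c) λ_dB = 4.009 nm

Step-by-step:

(a) From the uncertainty principle:
Δp_min = ℏ/(2Δx) = (1.055e-34 J·s)/(2 × 3.190e-10 m) = 1.653e-25 kg·m/s

(b) The velocity uncertainty:
Δv = Δp/m = (1.653e-25 kg·m/s)/(1.673e-27 kg) = 9.882e+01 m/s = 98.823 m/s

(c) The de Broglie wavelength for this momentum:
λ = h/p = (6.626e-34 J·s)/(1.653e-25 kg·m/s) = 4.009e-09 m = 4.009 nm

Note: The de Broglie wavelength is comparable to the localization size, as expected from wave-particle duality.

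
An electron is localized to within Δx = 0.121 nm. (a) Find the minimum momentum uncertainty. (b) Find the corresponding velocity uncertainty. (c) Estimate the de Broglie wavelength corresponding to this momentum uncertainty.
(a) Δp_min = 4.358 × 10^-25 kg·m/s
(b) Δv_min = 478.379 km/s
(c) λ_dB = 1.521 nm

Step-by-step:

(a) From the uncertainty principle:
Δp_min = ℏ/(2Δx) = (1.055e-34 J·s)/(2 × 1.210e-10 m) = 4.358e-25 kg·m/s

(b) The velocity uncertainty:
Δv = Δp/m = (4.358e-25 kg·m/s)/(9.109e-31 kg) = 4.784e+05 m/s = 478.379 km/s

(c) The de Broglie wavelength for this momentum:
λ = h/p = (6.626e-34 J·s)/(4.358e-25 kg·m/s) = 1.521e-09 m = 1.521 nm

Note: The de Broglie wavelength is comparable to the localization size, as expected from wave-particle duality.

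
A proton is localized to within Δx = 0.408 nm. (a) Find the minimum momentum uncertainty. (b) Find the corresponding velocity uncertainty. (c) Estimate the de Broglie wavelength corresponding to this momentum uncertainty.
(a) Δp_min = 1.292 × 10^-25 kg·m/s
(b) Δv_min = 77.266 m/s
(c) λ_dB = 5.127 nm

Step-by-step:

(a) From the uncertainty principle:
Δp_min = ℏ/(2Δx) = (1.055e-34 J·s)/(2 × 4.080e-10 m) = 1.292e-25 kg·m/s

(b) The velocity uncertainty:
Δv = Δp/m = (1.292e-25 kg·m/s)/(1.673e-27 kg) = 7.727e+01 m/s = 77.266 m/s

(c) The de Broglie wavelength for this momentum:
λ = h/p = (6.626e-34 J·s)/(1.292e-25 kg·m/s) = 5.127e-09 m = 5.127 nm

Note: The de Broglie wavelength is comparable to the localization size, as expected from wave-particle duality.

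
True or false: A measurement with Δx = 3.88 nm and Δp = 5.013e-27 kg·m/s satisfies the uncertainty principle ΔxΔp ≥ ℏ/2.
No, it violates the uncertainty principle (impossible measurement).

Calculate the product ΔxΔp:
ΔxΔp = (3.880e-09 m) × (5.013e-27 kg·m/s)
ΔxΔp = 1.945e-35 J·s

Compare to the minimum allowed value ℏ/2:
ℏ/2 = 5.273e-35 J·s

Since ΔxΔp = 1.945e-35 J·s < 5.273e-35 J·s = ℏ/2,
the measurement violates the uncertainty principle.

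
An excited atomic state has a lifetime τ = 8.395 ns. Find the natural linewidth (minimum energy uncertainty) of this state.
39.203 neV

Using the energy-time uncertainty principle:
ΔEΔt ≥ ℏ/2

The lifetime τ represents the time uncertainty Δt.
The natural linewidth (minimum energy uncertainty) is:

ΔE = ℏ/(2τ)
ΔE = (1.055e-34 J·s) / (2 × 8.395e-09 s)
ΔE = 6.281e-27 J = 39.203 neV

This natural linewidth limits the precision of spectroscopic measurements.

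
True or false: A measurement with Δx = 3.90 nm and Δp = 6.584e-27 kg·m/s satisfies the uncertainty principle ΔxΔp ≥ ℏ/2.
No, it violates the uncertainty principle (impossible measurement).

Calculate the product ΔxΔp:
ΔxΔp = (3.900e-09 m) × (6.584e-27 kg·m/s)
ΔxΔp = 2.568e-35 J·s

Compare to the minimum allowed value ℏ/2:
ℏ/2 = 5.273e-35 J·s

Since ΔxΔp = 2.568e-35 J·s < 5.273e-35 J·s = ℏ/2,
the measurement violates the uncertainty principle.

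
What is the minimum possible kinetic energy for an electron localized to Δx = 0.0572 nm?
2.911 eV

Localizing a particle requires giving it sufficient momentum uncertainty:

1. From uncertainty principle: Δp ≥ ℏ/(2Δx)
   Δp_min = (1.055e-34 J·s) / (2 × 5.720e-11 m)
   Δp_min = 9.218e-25 kg·m/s

2. This momentum uncertainty corresponds to kinetic energy:
   KE ≈ (Δp)²/(2m) = (9.218e-25)²/(2 × 9.109e-31 kg)
   KE = 4.664e-19 J = 2.911 eV

Tighter localization requires more energy.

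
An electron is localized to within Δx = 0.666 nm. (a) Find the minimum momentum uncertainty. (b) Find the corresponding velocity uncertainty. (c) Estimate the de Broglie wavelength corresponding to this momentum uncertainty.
(a) Δp_min = 7.917 × 10^-26 kg·m/s
(b) Δv_min = 86.913 km/s
(c) λ_dB = 8.369 nm

Step-by-step:

(a) From the uncertainty principle:
Δp_min = ℏ/(2Δx) = (1.055e-34 J·s)/(2 × 6.660e-10 m) = 7.917e-26 kg·m/s

(b) The velocity uncertainty:
Δv = Δp/m = (7.917e-26 kg·m/s)/(9.109e-31 kg) = 8.691e+04 m/s = 86.913 km/s

(c) The de Broglie wavelength for this momentum:
λ = h/p = (6.626e-34 J·s)/(7.917e-26 kg·m/s) = 8.369e-09 m = 8.369 nm

Note: The de Broglie wavelength is comparable to the localization size, as expected from wave-particle duality.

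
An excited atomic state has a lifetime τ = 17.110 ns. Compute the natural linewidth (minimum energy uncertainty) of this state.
19.235 neV

Using the energy-time uncertainty principle:
ΔEΔt ≥ ℏ/2

The lifetime τ represents the time uncertainty Δt.
The natural linewidth (minimum energy uncertainty) is:

ΔE = ℏ/(2τ)
ΔE = (1.055e-34 J·s) / (2 × 1.711e-08 s)
ΔE = 3.082e-27 J = 19.235 neV

This natural linewidth limits the precision of spectroscopic measurements.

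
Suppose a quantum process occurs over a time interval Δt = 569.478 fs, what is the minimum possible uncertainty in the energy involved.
577.908 μeV

Using the energy-time uncertainty principle:
ΔEΔt ≥ ℏ/2

The minimum uncertainty in energy is:
ΔE_min = ℏ/(2Δt)
ΔE_min = (1.055e-34 J·s) / (2 × 5.695e-13 s)
ΔE_min = 9.259e-23 J = 577.908 μeV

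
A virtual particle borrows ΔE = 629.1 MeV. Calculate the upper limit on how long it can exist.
5.231 × 10^-25 s

Using the energy-time uncertainty principle:
ΔEΔt ≥ ℏ/2

For a virtual particle borrowing energy ΔE, the maximum lifetime is:
Δt_max = ℏ/(2ΔE)

Converting energy:
ΔE = 629.1 MeV = 1.008e-10 J

Δt_max = (1.055e-34 J·s) / (2 × 1.008e-10 J)
Δt_max = 5.231e-25 s = 5.231 × 10^-25 s

Virtual particles with higher borrowed energy exist for shorter times.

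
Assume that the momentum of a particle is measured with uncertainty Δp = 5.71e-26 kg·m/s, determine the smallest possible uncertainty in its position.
923.443 pm

Using the Heisenberg uncertainty principle:
ΔxΔp ≥ ℏ/2

The minimum uncertainty in position is:
Δx_min = ℏ/(2Δp)
Δx_min = (1.055e-34 J·s) / (2 × 5.710e-26 kg·m/s)
Δx_min = 9.234e-10 m = 923.443 pm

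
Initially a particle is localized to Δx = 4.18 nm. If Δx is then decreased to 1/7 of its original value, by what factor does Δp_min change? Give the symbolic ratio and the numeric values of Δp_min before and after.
Original Δp_min = 1.261 × 10^-26 kg·m/s; new Δp'_min = 8.830 × 10^-26 kg·m/s; ratio Δp'_min/Δp_min = 7.

From the uncertainty principle ΔxΔp ≥ ℏ/2, the minimum momentum uncertainty is Δp_min = ℏ/(2Δx).

Original (Δx = 4.18 nm = 4.180e-09 m):
Δp_min = (1.055e-34 J·s)/(2 × 4.180e-09 m) = 1.261e-26 kg·m/s

When Δx → (1/7)Δx:
Δp'_min = ℏ/(2 × (1/7)Δx) = 7 × ℏ/(2Δx) = 7 × Δp_min
Δp'_min = 7 × 1.261e-26 kg·m/s = 8.830e-26 kg·m/s

Since Δp_min ∝ 1/Δx, when Δx is decreased to 1/7 of its original value, Δp_min increases to 7 times its original value.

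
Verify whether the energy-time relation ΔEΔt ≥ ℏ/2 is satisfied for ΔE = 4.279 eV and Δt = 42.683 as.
No, it violates the uncertainty relation.

Calculate the product ΔEΔt:
ΔE = 4.279 eV = 6.856e-19 J
ΔEΔt = (6.856e-19 J) × (4.268e-17 s)
ΔEΔt = 2.926e-35 J·s

Compare to the minimum allowed value ℏ/2:
ℏ/2 = 5.273e-35 J·s

Since ΔEΔt = 2.926e-35 J·s < 5.273e-35 J·s = ℏ/2,
this violates the uncertainty relation.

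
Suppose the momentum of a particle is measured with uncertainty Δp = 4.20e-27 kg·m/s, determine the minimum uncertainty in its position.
12.554 nm

Using the Heisenberg uncertainty principle:
ΔxΔp ≥ ℏ/2

The minimum uncertainty in position is:
Δx_min = ℏ/(2Δp)
Δx_min = (1.055e-34 J·s) / (2 × 4.200e-27 kg·m/s)
Δx_min = 1.255e-08 m = 12.554 nm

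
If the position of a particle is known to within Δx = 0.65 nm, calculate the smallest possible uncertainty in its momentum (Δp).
8.112 × 10^-26 kg·m/s

Using the Heisenberg uncertainty principle:
ΔxΔp ≥ ℏ/2

The minimum uncertainty in momentum is:
Δp_min = ℏ/(2Δx)
Δp_min = (1.055e-34 J·s) / (2 × 6.500e-10 m)
Δp_min = 8.112e-26 kg·m/s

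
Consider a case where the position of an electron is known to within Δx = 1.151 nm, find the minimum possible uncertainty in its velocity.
50.290 km/s

Using the Heisenberg uncertainty principle and Δp = mΔv:
ΔxΔp ≥ ℏ/2
Δx(mΔv) ≥ ℏ/2

The minimum uncertainty in velocity is:
Δv_min = ℏ/(2mΔx)
Δv_min = (1.055e-34 J·s) / (2 × 9.109e-31 kg × 1.151e-09 m)
Δv_min = 5.029e+04 m/s = 50.290 km/s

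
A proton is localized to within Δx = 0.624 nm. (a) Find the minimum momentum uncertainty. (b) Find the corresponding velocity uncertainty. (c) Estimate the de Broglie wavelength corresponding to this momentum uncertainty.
(a) Δp_min = 8.450 × 10^-26 kg·m/s
(b) Δv_min = 50.520 m/s
(c) λ_dB = 7.841 nm

Step-by-step:

(a) From the uncertainty principle:
Δp_min = ℏ/(2Δx) = (1.055e-34 J·s)/(2 × 6.240e-10 m) = 8.450e-26 kg·m/s

(b) The velocity uncertainty:
Δv = Δp/m = (8.450e-26 kg·m/s)/(1.673e-27 kg) = 5.052e+01 m/s = 50.520 m/s

(c) The de Broglie wavelength for this momentum:
λ = h/p = (6.626e-34 J·s)/(8.450e-26 kg·m/s) = 7.841e-09 m = 7.841 nm

Note: The de Broglie wavelength is comparable to the localization size, as expected from wave-particle duality.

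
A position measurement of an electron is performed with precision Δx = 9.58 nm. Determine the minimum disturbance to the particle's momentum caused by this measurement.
5.504 × 10^-27 kg·m/s

The uncertainty principle implies that measuring position disturbs momentum:
ΔxΔp ≥ ℏ/2

When we measure position with precision Δx, we necessarily introduce a momentum uncertainty:
Δp ≥ ℏ/(2Δx)
Δp_min = (1.055e-34 J·s) / (2 × 9.580e-09 m)
Δp_min = 5.504e-27 kg·m/s

The more precisely we measure position, the greater the momentum disturbance.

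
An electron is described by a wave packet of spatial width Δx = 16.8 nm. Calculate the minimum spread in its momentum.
3.139 × 10^-27 kg·m/s

For a wave packet, the spatial width Δx and momentum spread Δp are related by the uncertainty principle:
ΔxΔp ≥ ℏ/2

The minimum momentum spread is:
Δp_min = ℏ/(2Δx)
Δp_min = (1.055e-34 J·s) / (2 × 1.680e-08 m)
Δp_min = 3.139e-27 kg·m/s

A wave packet cannot have both a well-defined position and well-defined momentum.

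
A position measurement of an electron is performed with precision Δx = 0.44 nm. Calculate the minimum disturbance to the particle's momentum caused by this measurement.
1.198 × 10^-25 kg·m/s

The uncertainty principle implies that measuring position disturbs momentum:
ΔxΔp ≥ ℏ/2

When we measure position with precision Δx, we necessarily introduce a momentum uncertainty:
Δp ≥ ℏ/(2Δx)
Δp_min = (1.055e-34 J·s) / (2 × 4.400e-10 m)
Δp_min = 1.198e-25 kg·m/s

The more precisely we measure position, the greater the momentum disturbance.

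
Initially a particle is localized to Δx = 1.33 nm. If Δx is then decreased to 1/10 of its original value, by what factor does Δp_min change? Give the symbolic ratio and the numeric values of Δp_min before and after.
Original Δp_min = 3.965 × 10^-26 kg·m/s; new Δp'_min = 3.965 × 10^-25 kg·m/s; ratio Δp'_min/Δp_min = 10.

From the uncertainty principle ΔxΔp ≥ ℏ/2, the minimum momentum uncertainty is Δp_min = ℏ/(2Δx).

Original (Δx = 1.33 nm = 1.330e-09 m):
Δp_min = (1.055e-34 J·s)/(2 × 1.330e-09 m) = 3.965e-26 kg·m/s

When Δx → (1/10)Δx:
Δp'_min = ℏ/(2 × (1/10)Δx) = 10 × ℏ/(2Δx) = 10 × Δp_min
Δp'_min = 10 × 3.965e-26 kg·m/s = 3.965e-25 kg·m/s

Since Δp_min ∝ 1/Δx, when Δx is decreased to 1/10 of its original value, Δp_min increases to 10 times its original value.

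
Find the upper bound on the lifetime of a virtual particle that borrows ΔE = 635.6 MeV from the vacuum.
5.178 × 10^-25 s

Using the energy-time uncertainty principle:
ΔEΔt ≥ ℏ/2

For a virtual particle borrowing energy ΔE, the maximum lifetime is:
Δt_max = ℏ/(2ΔE)

Converting energy:
ΔE = 635.6 MeV = 1.018e-10 J

Δt_max = (1.055e-34 J·s) / (2 × 1.018e-10 J)
Δt_max = 5.178e-25 s = 5.178 × 10^-25 s

Virtual particles with higher borrowed energy exist for shorter times.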